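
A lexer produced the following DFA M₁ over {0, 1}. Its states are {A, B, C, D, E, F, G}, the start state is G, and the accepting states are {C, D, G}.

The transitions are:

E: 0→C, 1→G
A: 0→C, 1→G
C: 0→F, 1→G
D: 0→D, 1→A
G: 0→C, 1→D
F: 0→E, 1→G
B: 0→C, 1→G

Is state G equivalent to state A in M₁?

States {B} cannot be reached from the start state, so discard them.
Initial partition by acceptance: {C,D,G} | {A,E,F}.
On input 0, block {C,D,G} splits into {D,G} and {C}.
Refine {D,G} on symbol 0: members go to different blocks, giving {D} and {G}.
Refine {A,E,F} on symbol 0: members go to different blocks, giving {A,E} and {F}.
Stable partition: {D} | {A,E} | {C} | {G} | {F} — 5 equivalence classes.
G and A end up in different blocks, so they are distinguishable. For instance, the string 'ε' is accepted from only G.

No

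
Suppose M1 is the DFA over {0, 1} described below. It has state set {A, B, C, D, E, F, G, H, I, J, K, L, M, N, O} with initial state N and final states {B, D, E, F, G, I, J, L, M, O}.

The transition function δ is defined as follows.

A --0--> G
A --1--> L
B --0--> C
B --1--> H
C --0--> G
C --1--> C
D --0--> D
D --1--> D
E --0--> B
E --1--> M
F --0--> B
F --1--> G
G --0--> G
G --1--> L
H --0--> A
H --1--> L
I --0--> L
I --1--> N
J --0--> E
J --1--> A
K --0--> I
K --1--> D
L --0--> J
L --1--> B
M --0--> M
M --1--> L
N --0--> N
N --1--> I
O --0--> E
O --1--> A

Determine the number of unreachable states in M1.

4

Starting at N and following transitions, the reachable set is {A, B, C, E, G, H, I, J, L, M, N}. That leaves D, F, K, O unreachable — 4 in total.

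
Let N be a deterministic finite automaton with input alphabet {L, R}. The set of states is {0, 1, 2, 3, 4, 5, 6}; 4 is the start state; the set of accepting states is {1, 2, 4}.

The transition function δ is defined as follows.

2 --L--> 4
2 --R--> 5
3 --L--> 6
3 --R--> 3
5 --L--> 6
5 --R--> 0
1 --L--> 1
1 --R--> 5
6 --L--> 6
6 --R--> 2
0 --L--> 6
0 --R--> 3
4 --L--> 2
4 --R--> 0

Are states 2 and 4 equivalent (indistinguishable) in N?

Yes

Reachable states from the start: {0,2,3,4,5,6}. Unreachable: {1} — drop them.
P0 = {2,4} | {0,3,5,6}.
On input R, block {0,3,5,6} splits into {0,3,5} and {6}.
No further refinement is possible. Final partition (3 blocks): {2,4} | {0,3,5} | {6}.
2 and 4 lie in the same block of the stable partition, so they are equivalent — no string distinguishes them.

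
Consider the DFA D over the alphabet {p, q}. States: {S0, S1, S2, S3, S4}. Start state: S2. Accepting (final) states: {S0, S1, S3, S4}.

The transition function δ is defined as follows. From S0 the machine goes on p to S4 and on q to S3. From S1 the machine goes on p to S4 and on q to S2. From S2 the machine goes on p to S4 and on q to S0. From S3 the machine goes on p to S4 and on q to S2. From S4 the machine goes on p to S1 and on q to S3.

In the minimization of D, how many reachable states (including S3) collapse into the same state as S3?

2

Start with accepting vs non-accepting: {S0,S1,S3,S4} | {S2}.
Refine {S0,S1,S3,S4} on symbol q: members go to different blocks, giving {S0,S4} and {S1,S3}.
Split {S0,S4} by δ(·,p) → {S0} and {S4}.
Stable partition: {S0} | {S2} | {S1,S3} | {S4} — 4 equivalence classes.
The equivalence class containing S3 is {S1,S3}, of size 2.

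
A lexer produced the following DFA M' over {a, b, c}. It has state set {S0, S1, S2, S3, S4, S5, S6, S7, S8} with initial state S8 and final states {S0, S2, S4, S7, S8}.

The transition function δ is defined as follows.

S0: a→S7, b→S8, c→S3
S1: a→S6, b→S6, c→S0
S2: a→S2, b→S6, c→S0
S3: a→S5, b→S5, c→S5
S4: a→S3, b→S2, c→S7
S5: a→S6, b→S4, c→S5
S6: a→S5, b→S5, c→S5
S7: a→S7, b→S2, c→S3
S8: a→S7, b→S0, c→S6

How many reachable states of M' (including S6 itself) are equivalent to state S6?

States {S1} cannot be reached from the start state, so discard them.
Start with accepting vs non-accepting: {S0,S2,S4,S7,S8} | {S3,S5,S6}.
Split {S0,S2,S4,S7,S8} by δ(·,a) → {S0,S2,S7,S8} and {S4}.
Refine {S0,S2,S7,S8} on symbol b: members go to different blocks, giving {S0,S7,S8} and {S2}.
On input b, block {S0,S7,S8} splits into {S0,S8} and {S7}.
On input b, block {S3,S5,S6} splits into {S3,S6} and {S5}.
The partition is now stable with 6 blocks: {S0,S8} | {S3,S6} | {S4} | {S2} | {S7} | {S5}.
The equivalence class containing S6 is {S3,S6}, of size 2.

2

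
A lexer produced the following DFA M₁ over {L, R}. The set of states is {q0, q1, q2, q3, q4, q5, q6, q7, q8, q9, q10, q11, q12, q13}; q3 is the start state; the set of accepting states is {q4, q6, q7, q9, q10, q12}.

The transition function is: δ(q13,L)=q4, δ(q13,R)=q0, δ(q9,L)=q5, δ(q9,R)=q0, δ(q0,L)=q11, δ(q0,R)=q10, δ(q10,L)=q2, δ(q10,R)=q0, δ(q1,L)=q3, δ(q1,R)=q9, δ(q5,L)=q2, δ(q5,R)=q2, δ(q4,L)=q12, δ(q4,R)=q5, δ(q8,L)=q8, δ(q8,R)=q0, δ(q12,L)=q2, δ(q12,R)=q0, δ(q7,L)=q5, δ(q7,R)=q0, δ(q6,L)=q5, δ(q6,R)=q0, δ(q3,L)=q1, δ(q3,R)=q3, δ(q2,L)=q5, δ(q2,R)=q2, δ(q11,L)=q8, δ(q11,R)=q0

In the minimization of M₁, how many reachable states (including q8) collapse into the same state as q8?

Reachable states from the start: {q0,q1,q2,q3,q5,q8,q9,q10,q11}. Unreachable: {q4,q6,q7,q12,q13} — drop them.
Start with accepting vs non-accepting: {q9,q10} | {q0,q1,q2,q3,q5,q8,q11}.
Split {q0,q1,q2,q3,q5,q8,q11} by δ(·,R) → {q2,q3,q5,q8,q11} and {q0,q1}.
Refine {q2,q3,q5,q8,q11} on symbol L: members go to different blocks, giving {q2,q5,q8,q11} and {q3}.
On input R, block {q2,q5,q8,q11} splits into {q2,q5} and {q8,q11}.
Split {q0,q1} by δ(·,L) → {q0} and {q1}.
Stable partition: {q9,q10} | {q2,q5} | {q0} | {q3} | {q8,q11} | {q1} — 6 equivalence classes.
The equivalence class containing q8 is {q8,q11}, of size 2.

2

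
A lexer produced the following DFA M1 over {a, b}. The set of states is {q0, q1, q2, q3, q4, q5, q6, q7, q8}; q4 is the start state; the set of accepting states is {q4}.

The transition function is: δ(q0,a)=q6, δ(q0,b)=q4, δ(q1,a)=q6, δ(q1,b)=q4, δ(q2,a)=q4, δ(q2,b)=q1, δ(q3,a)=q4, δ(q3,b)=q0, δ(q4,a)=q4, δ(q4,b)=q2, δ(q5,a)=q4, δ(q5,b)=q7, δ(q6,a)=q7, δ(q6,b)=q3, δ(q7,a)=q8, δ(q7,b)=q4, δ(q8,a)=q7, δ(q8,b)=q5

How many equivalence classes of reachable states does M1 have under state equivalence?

4

Initial partition by acceptance: {q4} | {q0,q1,q2,q3,q5,q6,q7,q8}.
On input a, block {q0,q1,q2,q3,q5,q6,q7,q8} splits into {q0,q1,q6,q7,q8} and {q2,q3,q5}.
On input b, block {q0,q1,q6,q7,q8} splits into {q0,q1,q7} and {q6,q8}.
Stable partition: {q4} | {q0,q1,q7} | {q2,q3,q5} | {q6,q8} — 4 equivalence classes.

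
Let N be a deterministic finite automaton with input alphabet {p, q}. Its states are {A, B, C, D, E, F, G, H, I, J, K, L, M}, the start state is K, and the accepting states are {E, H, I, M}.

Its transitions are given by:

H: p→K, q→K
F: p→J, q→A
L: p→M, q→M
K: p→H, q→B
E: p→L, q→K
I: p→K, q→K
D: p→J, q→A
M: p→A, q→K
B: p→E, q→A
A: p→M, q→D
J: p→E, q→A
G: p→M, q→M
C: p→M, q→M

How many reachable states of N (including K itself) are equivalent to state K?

Reachable states from the start: {A,B,D,E,H,J,K,L,M}. Unreachable: {C,F,G,I} — drop them.
Initial partition by acceptance: {E,H,M} | {A,B,D,J,K,L}.
On input p, block {A,B,D,J,K,L} splits into {A,B,J,K,L} and {D}.
Refine {A,B,J,K,L} on symbol q: members go to different blocks, giving {B,J,K} and {A} and {L}.
On input p, block {E,H,M} splits into {E} and {H} and {M}.
Split {B,J,K} by δ(·,p) → {B,J} and {K}.
Stable partition: {E} | {B,J} | {D} | {A} | {L} | {H} | {M} | {K} — 8 equivalence classes.
The equivalence class containing K is {K}, of size 1.

1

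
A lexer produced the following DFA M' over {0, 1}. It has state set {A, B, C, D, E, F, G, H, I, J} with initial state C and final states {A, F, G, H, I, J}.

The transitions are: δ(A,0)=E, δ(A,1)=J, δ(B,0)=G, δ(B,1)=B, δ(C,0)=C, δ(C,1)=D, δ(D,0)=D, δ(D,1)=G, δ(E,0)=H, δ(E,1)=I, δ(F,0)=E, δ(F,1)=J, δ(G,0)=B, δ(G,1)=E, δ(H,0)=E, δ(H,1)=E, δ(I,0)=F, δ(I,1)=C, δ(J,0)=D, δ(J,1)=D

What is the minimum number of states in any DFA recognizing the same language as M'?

First remove the unreachable states {A}; 9 states remain.
P0 = {F,G,H,I,J} | {B,C,D,E}.
On input 0, block {F,G,H,I,J} splits into {F,G,H,J} and {I}.
On input 1, block {F,G,H,J} splits into {G,H,J} and {F}.
Refine {B,C,D,E} on symbol 0: members go to different blocks, giving {B,E} and {C,D}.
On input 0, block {G,H,J} splits into {G,H} and {J}.
Refine {B,E} on symbol 1: members go to different blocks, giving {B} and {E}.
Split {G,H} by δ(·,0) → {G} and {H}.
Split {C,D} by δ(·,1) → {C} and {D}.
The partition is now stable with 9 blocks: {G} | {B} | {I} | {F} | {C} | {J} | {E} | {H} | {D}.

9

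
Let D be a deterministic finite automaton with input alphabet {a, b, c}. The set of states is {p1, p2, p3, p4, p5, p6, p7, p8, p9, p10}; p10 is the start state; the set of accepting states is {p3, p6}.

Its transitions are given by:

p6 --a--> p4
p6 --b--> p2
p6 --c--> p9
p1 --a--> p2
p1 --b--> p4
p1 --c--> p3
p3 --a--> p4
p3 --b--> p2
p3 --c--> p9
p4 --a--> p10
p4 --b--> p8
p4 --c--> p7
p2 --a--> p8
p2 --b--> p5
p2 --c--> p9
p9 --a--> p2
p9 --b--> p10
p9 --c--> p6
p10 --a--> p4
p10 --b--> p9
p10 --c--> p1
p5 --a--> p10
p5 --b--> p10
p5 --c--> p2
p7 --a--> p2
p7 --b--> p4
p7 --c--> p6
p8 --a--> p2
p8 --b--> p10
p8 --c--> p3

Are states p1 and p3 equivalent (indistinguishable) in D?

No

Every state is reachable, so we keep all 10.
Start with accepting vs non-accepting: {p3,p6} | {p1,p2,p4,p5,p7,p8,p9,p10}.
Refine {p1,p2,p4,p5,p7,p8,p9,p10} on symbol c: members go to different blocks, giving {p1,p7,p8,p9} and {p2,p4,p5,p10}.
On input a, block {p2,p4,p5,p10} splits into {p4,p5,p10} and {p2}.
On input b, block {p4,p5,p10} splits into {p4,p10} and {p5}.
No further refinement is possible. Final partition (5 blocks): {p3,p6} | {p1,p7,p8,p9} | {p4,p10} | {p2} | {p5}.
p1 and p3 end up in different blocks, so they are distinguishable. For instance, the string 'ε' is accepted from only p3.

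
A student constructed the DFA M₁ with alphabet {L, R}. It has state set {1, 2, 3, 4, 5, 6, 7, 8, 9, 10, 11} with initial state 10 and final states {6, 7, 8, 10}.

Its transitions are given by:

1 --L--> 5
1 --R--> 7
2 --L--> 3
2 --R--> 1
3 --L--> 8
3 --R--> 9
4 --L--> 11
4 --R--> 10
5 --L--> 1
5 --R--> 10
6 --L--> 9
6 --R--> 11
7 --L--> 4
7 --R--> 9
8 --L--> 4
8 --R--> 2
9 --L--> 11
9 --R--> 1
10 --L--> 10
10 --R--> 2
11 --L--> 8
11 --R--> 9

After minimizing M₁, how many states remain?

Reachable states from the start: {1,2,3,4,5,7,8,9,10,11}. Unreachable: {6} — drop them.
Start with accepting vs non-accepting: {7,8,10} | {1,2,3,4,5,9,11}.
Split {7,8,10} by δ(·,L) → {7,8} and {10}.
Refine {1,2,3,4,5,9,11} on symbol L: members go to different blocks, giving {1,2,4,5,9} and {3,11}.
On input L, block {1,2,4,5,9} splits into {2,4,9} and {1,5}.
Refine {2,4,9} on symbol R: members go to different blocks, giving {2,9} and {4}.
Refine {1,5} on symbol R: members go to different blocks, giving {1} and {5}.
No further refinement is possible. Final partition (7 blocks): {7,8} | {2,9} | {10} | {3,11} | {1} | {4} | {5}.

7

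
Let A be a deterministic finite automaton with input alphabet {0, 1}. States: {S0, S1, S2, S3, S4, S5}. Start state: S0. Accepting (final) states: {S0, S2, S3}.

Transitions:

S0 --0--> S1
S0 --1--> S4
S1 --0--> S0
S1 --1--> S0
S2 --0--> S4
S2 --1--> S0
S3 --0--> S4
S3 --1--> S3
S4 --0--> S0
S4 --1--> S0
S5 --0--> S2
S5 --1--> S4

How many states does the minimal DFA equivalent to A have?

2

States {S2,S3,S5} cannot be reached from the start state, so discard them.
Start with accepting vs non-accepting: {S0} | {S1,S4}.
Stable partition: {S0} | {S1,S4} — 2 equivalence classes.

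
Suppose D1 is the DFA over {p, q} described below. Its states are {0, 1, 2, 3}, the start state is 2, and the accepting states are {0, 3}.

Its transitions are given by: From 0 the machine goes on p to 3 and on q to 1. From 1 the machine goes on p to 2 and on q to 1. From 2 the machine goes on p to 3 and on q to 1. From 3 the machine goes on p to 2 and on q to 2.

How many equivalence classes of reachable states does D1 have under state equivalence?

3

States {0} cannot be reached from the start state, so discard them.
P0 = {3} | {1,2}.
Split {1,2} by δ(·,p) → {1} and {2}.
The partition is now stable with 3 blocks: {3} | {1} | {2}.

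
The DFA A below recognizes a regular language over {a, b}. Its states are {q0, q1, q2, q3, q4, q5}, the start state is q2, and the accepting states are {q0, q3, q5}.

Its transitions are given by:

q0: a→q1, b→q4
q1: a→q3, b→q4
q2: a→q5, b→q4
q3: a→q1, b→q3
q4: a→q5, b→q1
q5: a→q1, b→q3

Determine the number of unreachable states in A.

No path from q2 leads to q0; the other 5 states are all reachable.

1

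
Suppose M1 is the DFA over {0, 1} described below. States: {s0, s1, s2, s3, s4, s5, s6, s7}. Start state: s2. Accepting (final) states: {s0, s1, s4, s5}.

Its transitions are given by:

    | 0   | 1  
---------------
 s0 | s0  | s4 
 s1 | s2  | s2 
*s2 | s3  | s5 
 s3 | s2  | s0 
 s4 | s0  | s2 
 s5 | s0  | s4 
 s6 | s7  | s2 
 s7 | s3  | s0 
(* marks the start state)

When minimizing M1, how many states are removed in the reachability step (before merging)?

No path from s2 leads to s1, s6, s7; the other 5 states are all reachable.

3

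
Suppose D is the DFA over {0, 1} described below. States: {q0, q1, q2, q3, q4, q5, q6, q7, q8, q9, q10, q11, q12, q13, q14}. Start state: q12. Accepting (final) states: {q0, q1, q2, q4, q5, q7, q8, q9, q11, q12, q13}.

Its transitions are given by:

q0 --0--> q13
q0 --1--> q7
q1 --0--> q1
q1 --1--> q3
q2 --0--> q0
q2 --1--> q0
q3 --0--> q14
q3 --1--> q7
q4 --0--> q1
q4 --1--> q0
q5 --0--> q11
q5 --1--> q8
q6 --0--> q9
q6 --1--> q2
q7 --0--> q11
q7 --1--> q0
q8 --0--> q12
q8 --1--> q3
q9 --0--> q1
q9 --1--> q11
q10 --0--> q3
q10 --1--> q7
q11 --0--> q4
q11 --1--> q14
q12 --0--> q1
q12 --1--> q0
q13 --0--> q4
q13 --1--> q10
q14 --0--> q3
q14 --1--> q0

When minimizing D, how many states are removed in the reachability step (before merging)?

BFS from q12 reaches {q0, q1, q3, q4, q7, q10, q11, q12, q13, q14}; the 5 state(s) q2, q5, q6, q8, q9 are never visited.

5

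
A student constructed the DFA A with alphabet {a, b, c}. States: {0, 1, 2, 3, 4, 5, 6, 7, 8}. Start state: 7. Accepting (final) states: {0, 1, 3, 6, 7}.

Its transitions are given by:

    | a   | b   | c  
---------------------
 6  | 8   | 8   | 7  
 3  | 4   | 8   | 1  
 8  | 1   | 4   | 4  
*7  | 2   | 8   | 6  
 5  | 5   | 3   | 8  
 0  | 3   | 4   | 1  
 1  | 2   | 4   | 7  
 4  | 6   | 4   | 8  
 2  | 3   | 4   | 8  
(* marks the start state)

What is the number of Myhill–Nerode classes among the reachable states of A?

2

States {0,5} cannot be reached from the start state, so discard them.
Initial partition by acceptance: {1,3,6,7} | {2,4,8}.
Stable partition: {1,3,6,7} | {2,4,8} — 2 equivalence classes.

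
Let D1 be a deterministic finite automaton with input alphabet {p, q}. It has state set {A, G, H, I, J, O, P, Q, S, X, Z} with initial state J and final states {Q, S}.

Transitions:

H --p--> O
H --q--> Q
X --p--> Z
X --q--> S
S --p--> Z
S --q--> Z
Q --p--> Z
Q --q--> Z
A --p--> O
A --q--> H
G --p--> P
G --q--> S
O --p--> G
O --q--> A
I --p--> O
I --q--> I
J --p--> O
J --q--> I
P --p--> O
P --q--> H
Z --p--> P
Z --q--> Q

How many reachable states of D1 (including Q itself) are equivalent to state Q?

2

States {X} cannot be reached from the start state, so discard them.
Initial partition by acceptance: {Q,S} | {A,G,H,I,J,O,P,Z}.
Split {A,G,H,I,J,O,P,Z} by δ(·,q) → {A,I,J,O,P} and {G,H,Z}.
Refine {A,I,J,O,P} on symbol p: members go to different blocks, giving {A,I,J,P} and {O}.
On input q, block {A,I,J,P} splits into {A,P} and {I,J}.
On input p, block {G,H,Z} splits into {G,Z} and {H}.
Stable partition: {Q,S} | {A,P} | {G,Z} | {O} | {I,J} | {H} — 6 equivalence classes.
State Q belongs to the block {Q,S}, which has 2 states.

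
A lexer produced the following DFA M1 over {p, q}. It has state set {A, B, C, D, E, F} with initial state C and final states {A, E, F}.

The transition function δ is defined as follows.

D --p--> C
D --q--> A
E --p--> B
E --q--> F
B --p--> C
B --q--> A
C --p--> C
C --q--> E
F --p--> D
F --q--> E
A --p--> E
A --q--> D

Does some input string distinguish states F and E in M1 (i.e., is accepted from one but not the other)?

Every state is reachable, so we keep all 6.
Start with accepting vs non-accepting: {A,E,F} | {B,C,D}.
On input p, block {A,E,F} splits into {E,F} and {A}.
Refine {B,C,D} on symbol q: members go to different blocks, giving {B,D} and {C}.
The partition is now stable with 4 blocks: {E,F} | {B,D} | {A} | {C}.
F and E lie in the same block of the stable partition, so they are equivalent — no string distinguishes them.

No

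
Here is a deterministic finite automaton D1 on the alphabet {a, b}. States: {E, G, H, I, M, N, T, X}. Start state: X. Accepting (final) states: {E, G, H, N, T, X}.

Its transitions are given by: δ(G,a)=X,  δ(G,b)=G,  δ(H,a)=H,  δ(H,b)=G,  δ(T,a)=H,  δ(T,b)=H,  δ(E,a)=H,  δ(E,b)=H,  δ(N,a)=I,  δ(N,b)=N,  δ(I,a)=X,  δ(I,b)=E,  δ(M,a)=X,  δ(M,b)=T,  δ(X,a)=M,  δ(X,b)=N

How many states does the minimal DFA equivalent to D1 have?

5

Every state is reachable, so we keep all 8.
Start with accepting vs non-accepting: {E,G,H,N,T,X} | {I,M}.
Refine {E,G,H,N,T,X} on symbol a: members go to different blocks, giving {E,G,H,T} and {N,X}.
On input a, block {E,G,H,T} splits into {E,H,T} and {G}.
On input b, block {E,H,T} splits into {E,T} and {H}.
The partition is now stable with 5 blocks: {E,T} | {I,M} | {N,X} | {G} | {H}.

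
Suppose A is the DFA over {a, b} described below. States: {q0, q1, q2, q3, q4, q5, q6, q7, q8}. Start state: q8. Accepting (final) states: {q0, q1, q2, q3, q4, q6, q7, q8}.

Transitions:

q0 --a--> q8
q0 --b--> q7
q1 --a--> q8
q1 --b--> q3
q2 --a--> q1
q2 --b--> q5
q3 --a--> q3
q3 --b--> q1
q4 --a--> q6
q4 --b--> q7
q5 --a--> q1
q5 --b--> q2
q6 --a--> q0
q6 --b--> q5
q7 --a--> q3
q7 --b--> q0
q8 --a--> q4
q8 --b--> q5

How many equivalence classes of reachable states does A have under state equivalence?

All states are reachable from the start state.
Initial partition by acceptance: {q0,q1,q2,q3,q4,q6,q7,q8} | {q5}.
Refine {q0,q1,q2,q3,q4,q6,q7,q8} on symbol b: members go to different blocks, giving {q0,q1,q3,q4,q7} and {q2,q6,q8}.
Split {q0,q1,q3,q4,q7} by δ(·,a) → {q0,q1,q4} and {q3,q7}.
No further refinement is possible. Final partition (4 blocks): {q0,q1,q4} | {q5} | {q2,q6,q8} | {q3,q7}.

4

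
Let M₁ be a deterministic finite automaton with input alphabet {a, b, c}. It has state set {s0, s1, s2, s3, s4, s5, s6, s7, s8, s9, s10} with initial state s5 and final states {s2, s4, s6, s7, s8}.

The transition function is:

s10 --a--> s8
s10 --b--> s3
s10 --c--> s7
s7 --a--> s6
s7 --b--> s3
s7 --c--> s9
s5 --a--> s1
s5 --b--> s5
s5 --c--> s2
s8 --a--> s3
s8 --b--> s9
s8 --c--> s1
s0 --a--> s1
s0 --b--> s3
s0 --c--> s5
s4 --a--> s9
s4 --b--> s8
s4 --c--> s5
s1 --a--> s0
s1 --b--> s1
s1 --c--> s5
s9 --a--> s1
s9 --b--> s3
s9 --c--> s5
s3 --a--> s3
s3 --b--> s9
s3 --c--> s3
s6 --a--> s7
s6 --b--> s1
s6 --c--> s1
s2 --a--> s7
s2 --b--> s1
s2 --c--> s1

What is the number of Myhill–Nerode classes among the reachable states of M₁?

First remove the unreachable states {s4,s8,s10}; 8 states remain.
Initial partition by acceptance: {s2,s6,s7} | {s0,s1,s3,s5,s9}.
Split {s0,s1,s3,s5,s9} by δ(·,c) → {s0,s1,s3,s9} and {s5}.
On input c, block {s0,s1,s3,s9} splits into {s0,s1,s9} and {s3}.
On input b, block {s2,s6,s7} splits into {s2,s6} and {s7}.
Split {s0,s1,s9} by δ(·,b) → {s0,s9} and {s1}.
No further refinement is possible. Final partition (6 blocks): {s2,s6} | {s0,s9} | {s5} | {s3} | {s7} | {s1}.

6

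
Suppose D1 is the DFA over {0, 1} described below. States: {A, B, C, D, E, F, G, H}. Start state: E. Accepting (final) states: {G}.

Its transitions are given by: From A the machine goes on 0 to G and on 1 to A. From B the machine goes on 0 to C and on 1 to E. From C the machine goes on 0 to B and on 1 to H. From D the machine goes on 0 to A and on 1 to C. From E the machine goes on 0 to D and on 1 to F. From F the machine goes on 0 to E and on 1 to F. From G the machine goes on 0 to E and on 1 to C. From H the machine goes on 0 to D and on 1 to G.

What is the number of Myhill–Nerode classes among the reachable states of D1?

All states are reachable from the start state.
P0 = {G} | {A,B,C,D,E,F,H}.
Refine {A,B,C,D,E,F,H} on symbol 0: members go to different blocks, giving {B,C,D,E,F,H} and {A}.
On input 0, block {B,C,D,E,F,H} splits into {B,C,E,F,H} and {D}.
Refine {B,C,E,F,H} on symbol 0: members go to different blocks, giving {B,C,F} and {E,H}.
Refine {B,C,F} on symbol 0: members go to different blocks, giving {B,C} and {F}.
Refine {E,H} on symbol 1: members go to different blocks, giving {E} and {H}.
Split {B,C} by δ(·,1) → {B} and {C}.
The partition is now stable with 8 blocks: {G} | {B} | {A} | {D} | {E} | {F} | {H} | {C}.

8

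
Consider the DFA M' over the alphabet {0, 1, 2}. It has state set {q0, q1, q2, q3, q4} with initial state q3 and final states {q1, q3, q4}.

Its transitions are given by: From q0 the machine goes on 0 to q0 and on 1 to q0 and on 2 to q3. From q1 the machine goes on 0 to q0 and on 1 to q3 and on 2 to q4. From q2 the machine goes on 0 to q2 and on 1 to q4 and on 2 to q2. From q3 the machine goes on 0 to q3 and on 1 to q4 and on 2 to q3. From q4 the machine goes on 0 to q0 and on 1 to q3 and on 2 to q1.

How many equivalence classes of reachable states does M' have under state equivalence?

3

Reachable states from the start: {q0,q1,q3,q4}. Unreachable: {q2} — drop them.
Initial partition by acceptance: {q1,q3,q4} | {q0}.
Refine {q1,q3,q4} on symbol 0: members go to different blocks, giving {q1,q4} and {q3}.
The partition is now stable with 3 blocks: {q1,q4} | {q0} | {q3}.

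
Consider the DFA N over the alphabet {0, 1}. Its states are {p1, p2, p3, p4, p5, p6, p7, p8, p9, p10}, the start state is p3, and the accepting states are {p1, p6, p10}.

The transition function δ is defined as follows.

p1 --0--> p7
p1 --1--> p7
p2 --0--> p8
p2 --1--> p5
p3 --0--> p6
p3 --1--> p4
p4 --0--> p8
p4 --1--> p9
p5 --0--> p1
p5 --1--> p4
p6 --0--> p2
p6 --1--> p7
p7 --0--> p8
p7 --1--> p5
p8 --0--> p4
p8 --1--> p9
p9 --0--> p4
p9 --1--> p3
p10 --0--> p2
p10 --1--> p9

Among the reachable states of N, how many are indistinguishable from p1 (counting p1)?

Reachable states from the start: {p1,p2,p3,p4,p5,p6,p7,p8,p9}. Unreachable: {p10} — drop them.
Start with accepting vs non-accepting: {p1,p6} | {p2,p3,p4,p5,p7,p8,p9}.
Refine {p2,p3,p4,p5,p7,p8,p9} on symbol 0: members go to different blocks, giving {p2,p4,p7,p8,p9} and {p3,p5}.
Split {p2,p4,p7,p8,p9} by δ(·,1) → {p2,p7,p9} and {p4,p8}.
Stable partition: {p1,p6} | {p2,p7,p9} | {p3,p5} | {p4,p8} — 4 equivalence classes.
The equivalence class containing p1 is {p1,p6}, of size 2.

2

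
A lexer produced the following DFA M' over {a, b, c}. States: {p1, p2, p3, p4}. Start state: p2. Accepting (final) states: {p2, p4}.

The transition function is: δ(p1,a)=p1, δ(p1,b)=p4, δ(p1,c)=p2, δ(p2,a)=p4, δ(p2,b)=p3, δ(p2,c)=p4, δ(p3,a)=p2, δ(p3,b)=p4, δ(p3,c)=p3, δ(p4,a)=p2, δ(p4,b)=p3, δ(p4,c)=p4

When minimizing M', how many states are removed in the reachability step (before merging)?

No path from p2 leads to p1; the other 3 states are all reachable.

1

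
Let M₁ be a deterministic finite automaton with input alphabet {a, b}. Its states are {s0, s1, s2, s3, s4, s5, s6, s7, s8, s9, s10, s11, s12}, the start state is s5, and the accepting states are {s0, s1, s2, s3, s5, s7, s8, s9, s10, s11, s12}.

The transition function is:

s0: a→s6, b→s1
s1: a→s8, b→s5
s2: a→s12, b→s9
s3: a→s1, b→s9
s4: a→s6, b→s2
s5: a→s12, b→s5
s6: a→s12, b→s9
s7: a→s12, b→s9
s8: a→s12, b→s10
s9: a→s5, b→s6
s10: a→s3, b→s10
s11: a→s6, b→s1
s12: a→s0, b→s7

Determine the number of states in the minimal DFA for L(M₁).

States {s2,s4,s11} cannot be reached from the start state, so discard them.
Start with accepting vs non-accepting: {s0,s1,s3,s5,s7,s8,s9,s10,s12} | {s6}.
Split {s0,s1,s3,s5,s7,s8,s9,s10,s12} by δ(·,a) → {s1,s3,s5,s7,s8,s9,s10,s12} and {s0}.
Split {s1,s3,s5,s7,s8,s9,s10,s12} by δ(·,a) → {s1,s3,s5,s7,s8,s9,s10} and {s12}.
Refine {s1,s3,s5,s7,s8,s9,s10} on symbol a: members go to different blocks, giving {s1,s3,s9,s10} and {s5,s7,s8}.
Refine {s1,s3,s9,s10} on symbol a: members go to different blocks, giving {s1,s9} and {s3,s10}.
Split {s1,s9} by δ(·,b) → {s1} and {s9}.
Split {s5,s7,s8} by δ(·,b) → {s5} and {s7} and {s8}.
Split {s3,s10} by δ(·,a) → {s3} and {s10}.
No further refinement is possible. Final partition (10 blocks): {s1} | {s6} | {s0} | {s12} | {s5} | {s3} | {s9} | {s7} | {s8} | {s10}.

10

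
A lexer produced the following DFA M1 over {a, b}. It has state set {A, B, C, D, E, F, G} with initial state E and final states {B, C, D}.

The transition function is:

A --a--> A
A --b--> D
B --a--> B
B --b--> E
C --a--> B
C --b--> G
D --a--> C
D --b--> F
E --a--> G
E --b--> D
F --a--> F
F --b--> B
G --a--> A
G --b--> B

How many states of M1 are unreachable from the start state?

0

Every one of the 7 states is reachable from E.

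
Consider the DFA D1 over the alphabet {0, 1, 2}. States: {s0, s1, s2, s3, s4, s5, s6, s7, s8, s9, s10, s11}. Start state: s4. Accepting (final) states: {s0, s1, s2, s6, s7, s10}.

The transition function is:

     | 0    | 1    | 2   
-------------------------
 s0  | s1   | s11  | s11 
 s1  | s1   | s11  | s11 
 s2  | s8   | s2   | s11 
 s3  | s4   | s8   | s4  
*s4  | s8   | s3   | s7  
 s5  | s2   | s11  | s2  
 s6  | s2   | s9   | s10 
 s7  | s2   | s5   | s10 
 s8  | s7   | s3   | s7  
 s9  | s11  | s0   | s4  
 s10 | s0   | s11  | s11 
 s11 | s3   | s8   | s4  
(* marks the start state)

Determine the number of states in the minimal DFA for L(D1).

Reachable states from the start: {s0,s1,s2,s3,s4,s5,s7,s8,s10,s11}. Unreachable: {s6,s9} — drop them.
Start with accepting vs non-accepting: {s0,s1,s2,s7,s10} | {s3,s4,s5,s8,s11}.
On input 0, block {s0,s1,s2,s7,s10} splits into {s0,s1,s7,s10} and {s2}.
On input 0, block {s0,s1,s7,s10} splits into {s0,s1,s10} and {s7}.
Split {s3,s4,s5,s8,s11} by δ(·,0) → {s3,s4,s11} and {s5} and {s8}.
Refine {s3,s4,s11} on symbol 0: members go to different blocks, giving {s3,s11} and {s4}.
Refine {s3,s11} on symbol 0: members go to different blocks, giving {s3} and {s11}.
The partition is now stable with 8 blocks: {s0,s1,s10} | {s3} | {s2} | {s7} | {s5} | {s8} | {s4} | {s11}.

8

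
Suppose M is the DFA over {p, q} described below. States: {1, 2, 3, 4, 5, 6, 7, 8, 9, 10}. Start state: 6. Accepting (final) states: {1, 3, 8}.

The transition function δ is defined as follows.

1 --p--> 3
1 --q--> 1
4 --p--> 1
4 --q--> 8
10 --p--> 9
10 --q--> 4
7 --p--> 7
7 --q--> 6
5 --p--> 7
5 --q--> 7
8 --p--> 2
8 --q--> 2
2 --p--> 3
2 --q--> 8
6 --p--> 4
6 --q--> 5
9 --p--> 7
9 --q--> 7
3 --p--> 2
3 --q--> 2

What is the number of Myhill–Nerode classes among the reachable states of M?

7

First remove the unreachable states {9,10}; 8 states remain.
Start with accepting vs non-accepting: {1,3,8} | {2,4,5,6,7}.
Split {1,3,8} by δ(·,p) → {3,8} and {1}.
Split {2,4,5,6,7} by δ(·,p) → {5,6,7} and {2} and {4}.
Split {5,6,7} by δ(·,p) → {5,7} and {6}.
Split {5,7} by δ(·,q) → {5} and {7}.
No further refinement is possible. Final partition (7 blocks): {3,8} | {5} | {1} | {2} | {4} | {6} | {7}.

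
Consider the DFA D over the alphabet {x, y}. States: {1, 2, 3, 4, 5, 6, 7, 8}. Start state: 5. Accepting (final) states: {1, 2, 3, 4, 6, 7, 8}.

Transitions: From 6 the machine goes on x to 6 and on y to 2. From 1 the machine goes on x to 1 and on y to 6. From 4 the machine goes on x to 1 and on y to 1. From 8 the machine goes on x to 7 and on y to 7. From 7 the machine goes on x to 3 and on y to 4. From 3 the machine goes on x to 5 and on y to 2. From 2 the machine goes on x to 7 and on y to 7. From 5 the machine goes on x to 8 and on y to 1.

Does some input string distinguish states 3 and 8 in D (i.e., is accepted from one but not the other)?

Yes

Every state is reachable, so we keep all 8.
P0 = {1,2,3,4,6,7,8} | {5}.
On input x, block {1,2,3,4,6,7,8} splits into {1,2,4,6,7,8} and {3}.
Split {1,2,4,6,7,8} by δ(·,x) → {1,2,4,6,8} and {7}.
Split {1,2,4,6,8} by δ(·,x) → {1,4,6} and {2,8}.
On input y, block {1,4,6} splits into {1,4} and {6}.
Refine {1,4} on symbol y: members go to different blocks, giving {1} and {4}.
Stable partition: {1} | {5} | {3} | {7} | {2,8} | {6} | {4} — 7 equivalence classes.
3 and 8 end up in different blocks, so they are distinguishable. For instance, the string 'x' is accepted from only 8.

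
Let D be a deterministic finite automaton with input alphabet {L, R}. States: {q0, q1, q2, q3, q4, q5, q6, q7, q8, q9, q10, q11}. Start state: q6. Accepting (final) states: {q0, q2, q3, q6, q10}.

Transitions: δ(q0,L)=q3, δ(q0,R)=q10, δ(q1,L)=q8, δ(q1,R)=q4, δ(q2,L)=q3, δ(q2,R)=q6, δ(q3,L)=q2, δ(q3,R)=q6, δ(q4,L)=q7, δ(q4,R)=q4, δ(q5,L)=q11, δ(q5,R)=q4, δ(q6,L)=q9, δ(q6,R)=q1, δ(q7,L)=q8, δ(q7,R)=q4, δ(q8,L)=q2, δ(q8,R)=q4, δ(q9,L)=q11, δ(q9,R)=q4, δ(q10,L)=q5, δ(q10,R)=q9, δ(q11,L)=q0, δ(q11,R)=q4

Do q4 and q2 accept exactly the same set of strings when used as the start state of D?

All states are reachable from the start state.
P0 = {q0,q2,q3,q6,q10} | {q1,q4,q5,q7,q8,q9,q11}.
Refine {q0,q2,q3,q6,q10} on symbol L: members go to different blocks, giving {q0,q2,q3} and {q6,q10}.
On input L, block {q1,q4,q5,q7,q8,q9,q11} splits into {q1,q4,q5,q7,q9} and {q8,q11}.
Refine {q1,q4,q5,q7,q9} on symbol L: members go to different blocks, giving {q1,q5,q7,q9} and {q4}.
Stable partition: {q0,q2,q3} | {q1,q5,q7,q9} | {q6,q10} | {q8,q11} | {q4} — 5 equivalence classes.
q4 and q2 end up in different blocks, so they are distinguishable. For instance, the string 'ε' is accepted from only q2.

No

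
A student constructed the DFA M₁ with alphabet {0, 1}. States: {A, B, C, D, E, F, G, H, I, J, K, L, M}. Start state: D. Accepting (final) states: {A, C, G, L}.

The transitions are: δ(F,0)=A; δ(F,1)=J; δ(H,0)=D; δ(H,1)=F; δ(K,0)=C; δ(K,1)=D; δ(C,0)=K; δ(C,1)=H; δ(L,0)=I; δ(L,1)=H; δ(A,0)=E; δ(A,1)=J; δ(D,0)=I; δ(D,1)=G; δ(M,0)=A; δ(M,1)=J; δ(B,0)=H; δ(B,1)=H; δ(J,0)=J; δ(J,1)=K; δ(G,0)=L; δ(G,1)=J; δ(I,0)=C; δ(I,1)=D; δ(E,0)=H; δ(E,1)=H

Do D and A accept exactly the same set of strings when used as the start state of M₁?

States {B,M} cannot be reached from the start state, so discard them.
Initial partition by acceptance: {A,C,G,L} | {D,E,F,H,I,J,K}.
On input 0, block {A,C,G,L} splits into {A,C,L} and {G}.
On input 0, block {D,E,F,H,I,J,K} splits into {D,E,H,J} and {F,I,K}.
Refine {A,C,L} on symbol 0: members go to different blocks, giving {C,L} and {A}.
On input 0, block {D,E,H,J} splits into {E,H,J} and {D}.
On input 0, block {E,H,J} splits into {E,J} and {H}.
Split {E,J} by δ(·,0) → {E} and {J}.
On input 0, block {F,I,K} splits into {I,K} and {F}.
No further refinement is possible. Final partition (9 blocks): {C,L} | {E} | {G} | {I,K} | {A} | {D} | {H} | {J} | {F}.
D and A end up in different blocks, so they are distinguishable. For instance, the string 'ε' is accepted from only A.

No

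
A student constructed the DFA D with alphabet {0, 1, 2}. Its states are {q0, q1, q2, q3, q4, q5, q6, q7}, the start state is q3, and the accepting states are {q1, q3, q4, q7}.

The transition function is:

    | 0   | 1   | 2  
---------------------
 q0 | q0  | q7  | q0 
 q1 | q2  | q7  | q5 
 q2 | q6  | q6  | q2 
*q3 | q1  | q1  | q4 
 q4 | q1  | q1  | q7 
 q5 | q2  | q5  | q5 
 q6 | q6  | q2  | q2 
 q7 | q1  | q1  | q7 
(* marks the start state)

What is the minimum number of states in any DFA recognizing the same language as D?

First remove the unreachable states {q0}; 7 states remain.
P0 = {q1,q3,q4,q7} | {q2,q5,q6}.
Refine {q1,q3,q4,q7} on symbol 0: members go to different blocks, giving {q3,q4,q7} and {q1}.
No further refinement is possible. Final partition (3 blocks): {q3,q4,q7} | {q2,q5,q6} | {q1}.

3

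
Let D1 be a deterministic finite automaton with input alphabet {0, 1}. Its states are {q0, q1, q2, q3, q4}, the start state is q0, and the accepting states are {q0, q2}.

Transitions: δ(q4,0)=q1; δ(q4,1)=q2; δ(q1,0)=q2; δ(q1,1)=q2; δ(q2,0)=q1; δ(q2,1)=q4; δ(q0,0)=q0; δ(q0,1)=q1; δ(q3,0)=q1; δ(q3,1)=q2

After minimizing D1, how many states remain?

4

First remove the unreachable states {q3}; 4 states remain.
Initial partition by acceptance: {q0,q2} | {q1,q4}.
On input 0, block {q0,q2} splits into {q0} and {q2}.
Split {q1,q4} by δ(·,0) → {q1} and {q4}.
Stable partition: {q0} | {q1} | {q2} | {q4} — 4 equivalence classes.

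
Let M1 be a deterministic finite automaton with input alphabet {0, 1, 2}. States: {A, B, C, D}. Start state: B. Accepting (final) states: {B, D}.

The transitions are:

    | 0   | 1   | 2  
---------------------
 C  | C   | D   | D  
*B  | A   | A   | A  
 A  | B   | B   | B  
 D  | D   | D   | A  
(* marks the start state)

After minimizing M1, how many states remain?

2

First remove the unreachable states {C,D}; 2 states remain.
Start with accepting vs non-accepting: {B} | {A}.
Stable partition: {B} | {A} — 2 equivalence classes.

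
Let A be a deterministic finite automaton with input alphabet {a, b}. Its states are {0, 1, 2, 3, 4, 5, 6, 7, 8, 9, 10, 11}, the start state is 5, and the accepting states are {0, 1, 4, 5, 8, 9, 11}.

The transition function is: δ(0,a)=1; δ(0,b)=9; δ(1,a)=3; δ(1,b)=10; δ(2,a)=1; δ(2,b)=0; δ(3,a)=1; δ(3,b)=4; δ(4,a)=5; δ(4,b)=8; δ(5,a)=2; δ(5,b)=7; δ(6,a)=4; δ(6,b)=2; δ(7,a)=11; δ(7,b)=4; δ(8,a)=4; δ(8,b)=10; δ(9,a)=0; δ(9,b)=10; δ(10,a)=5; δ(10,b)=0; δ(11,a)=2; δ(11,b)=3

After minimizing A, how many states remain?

Reachable states from the start: {0,1,2,3,4,5,7,8,9,10,11}. Unreachable: {6} — drop them.
Start with accepting vs non-accepting: {0,1,4,5,8,9,11} | {2,3,7,10}.
Refine {0,1,4,5,8,9,11} on symbol a: members go to different blocks, giving {0,4,8,9} and {1,5,11}.
Refine {0,4,8,9} on symbol a: members go to different blocks, giving {0,4} and {8,9}.
The partition is now stable with 4 blocks: {0,4} | {2,3,7,10} | {1,5,11} | {8,9}.

4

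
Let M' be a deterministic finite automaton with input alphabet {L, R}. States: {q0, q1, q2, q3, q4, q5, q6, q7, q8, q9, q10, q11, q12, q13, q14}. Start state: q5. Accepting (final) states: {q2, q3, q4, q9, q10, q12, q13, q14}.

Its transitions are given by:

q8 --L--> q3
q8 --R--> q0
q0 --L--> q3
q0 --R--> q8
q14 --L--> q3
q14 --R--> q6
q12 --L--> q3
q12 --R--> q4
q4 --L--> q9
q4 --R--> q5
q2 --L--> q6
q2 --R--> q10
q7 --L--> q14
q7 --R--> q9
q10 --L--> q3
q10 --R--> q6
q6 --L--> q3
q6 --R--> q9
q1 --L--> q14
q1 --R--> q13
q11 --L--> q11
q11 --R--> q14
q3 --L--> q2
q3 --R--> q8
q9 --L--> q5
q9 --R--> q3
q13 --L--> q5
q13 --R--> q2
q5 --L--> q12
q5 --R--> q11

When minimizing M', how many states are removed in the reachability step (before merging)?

3

BFS from q5 reaches {q0, q2, q3, q4, q5, q6, q8, q9, q10, q11, q12, q14}; the 3 state(s) q1, q7, q13 are never visited.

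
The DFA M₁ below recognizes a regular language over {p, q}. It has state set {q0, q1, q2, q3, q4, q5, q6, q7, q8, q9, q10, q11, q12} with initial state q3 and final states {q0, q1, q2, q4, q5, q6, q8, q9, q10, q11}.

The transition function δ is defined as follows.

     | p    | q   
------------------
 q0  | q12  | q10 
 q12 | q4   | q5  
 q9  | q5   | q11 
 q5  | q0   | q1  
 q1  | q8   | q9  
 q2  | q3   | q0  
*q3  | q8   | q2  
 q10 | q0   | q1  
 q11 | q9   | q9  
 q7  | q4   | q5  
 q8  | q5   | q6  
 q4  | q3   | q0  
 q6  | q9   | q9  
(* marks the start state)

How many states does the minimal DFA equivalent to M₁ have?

7

First remove the unreachable states {q7}; 12 states remain.
Start with accepting vs non-accepting: {q0,q1,q2,q4,q5,q6,q8,q9,q10,q11} | {q3,q12}.
On input p, block {q0,q1,q2,q4,q5,q6,q8,q9,q10,q11} splits into {q1,q5,q6,q8,q9,q10,q11} and {q0,q2,q4}.
On input p, block {q1,q5,q6,q8,q9,q10,q11} splits into {q1,q6,q8,q9,q11} and {q5,q10}.
Refine {q1,q6,q8,q9,q11} on symbol p: members go to different blocks, giving {q1,q6,q11} and {q8,q9}.
Refine {q3,q12} on symbol p: members go to different blocks, giving {q3} and {q12}.
On input p, block {q0,q2,q4} splits into {q2,q4} and {q0}.
No further refinement is possible. Final partition (7 blocks): {q1,q6,q11} | {q3} | {q2,q4} | {q5,q10} | {q8,q9} | {q12} | {q0}.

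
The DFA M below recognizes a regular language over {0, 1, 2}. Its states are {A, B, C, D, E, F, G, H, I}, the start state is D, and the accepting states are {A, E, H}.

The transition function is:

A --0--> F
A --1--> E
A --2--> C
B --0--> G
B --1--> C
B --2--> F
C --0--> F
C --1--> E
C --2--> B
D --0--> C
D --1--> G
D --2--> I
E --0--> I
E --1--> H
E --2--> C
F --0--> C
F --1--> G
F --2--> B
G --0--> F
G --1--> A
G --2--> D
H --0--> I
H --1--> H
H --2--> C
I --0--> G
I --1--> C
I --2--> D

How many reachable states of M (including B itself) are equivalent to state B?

4

Every state is reachable, so we keep all 9.
Start with accepting vs non-accepting: {A,E,H} | {B,C,D,F,G,I}.
Refine {B,C,D,F,G,I} on symbol 1: members go to different blocks, giving {B,D,F,I} and {C,G}.
No further refinement is possible. Final partition (3 blocks): {A,E,H} | {B,D,F,I} | {C,G}.
State B belongs to the block {B,D,F,I}, which has 4 states.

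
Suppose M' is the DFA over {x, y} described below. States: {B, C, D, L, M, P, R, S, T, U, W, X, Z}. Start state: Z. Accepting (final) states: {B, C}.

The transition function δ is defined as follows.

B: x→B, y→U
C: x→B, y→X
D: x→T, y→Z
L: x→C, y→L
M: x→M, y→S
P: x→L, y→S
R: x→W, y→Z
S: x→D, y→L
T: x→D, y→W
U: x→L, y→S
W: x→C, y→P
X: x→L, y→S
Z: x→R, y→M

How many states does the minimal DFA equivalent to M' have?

10

Start with accepting vs non-accepting: {B,C} | {D,L,M,P,R,S,T,U,W,X,Z}.
Split {D,L,M,P,R,S,T,U,W,X,Z} by δ(·,x) → {D,M,P,R,S,T,U,X,Z} and {L,W}.
Split {D,M,P,R,S,T,U,X,Z} by δ(·,x) → {D,M,S,T,Z} and {P,R,U,X}.
Refine {D,M,S,T,Z} on symbol x: members go to different blocks, giving {D,M,S,T} and {Z}.
On input y, block {D,M,S,T} splits into {S,T} and {D} and {M}.
On input y, block {L,W} splits into {W} and {L}.
Split {S,T} by δ(·,y) → {S} and {T}.
Refine {P,R,U,X} on symbol x: members go to different blocks, giving {P,U,X} and {R}.
The partition is now stable with 10 blocks: {B,C} | {S} | {W} | {P,U,X} | {Z} | {D} | {M} | {L} | {T} | {R}.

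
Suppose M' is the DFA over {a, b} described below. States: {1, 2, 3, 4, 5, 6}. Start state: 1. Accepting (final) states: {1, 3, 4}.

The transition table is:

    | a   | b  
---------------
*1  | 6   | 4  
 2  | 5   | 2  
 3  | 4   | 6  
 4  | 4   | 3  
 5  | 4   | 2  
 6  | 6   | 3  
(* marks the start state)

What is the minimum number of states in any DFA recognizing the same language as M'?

Reachable states from the start: {1,3,4,6}. Unreachable: {2,5} — drop them.
P0 = {1,3,4} | {6}.
Split {1,3,4} by δ(·,a) → {3,4} and {1}.
Refine {3,4} on symbol b: members go to different blocks, giving {3} and {4}.
No further refinement is possible. Final partition (4 blocks): {3} | {6} | {1} | {4}.

4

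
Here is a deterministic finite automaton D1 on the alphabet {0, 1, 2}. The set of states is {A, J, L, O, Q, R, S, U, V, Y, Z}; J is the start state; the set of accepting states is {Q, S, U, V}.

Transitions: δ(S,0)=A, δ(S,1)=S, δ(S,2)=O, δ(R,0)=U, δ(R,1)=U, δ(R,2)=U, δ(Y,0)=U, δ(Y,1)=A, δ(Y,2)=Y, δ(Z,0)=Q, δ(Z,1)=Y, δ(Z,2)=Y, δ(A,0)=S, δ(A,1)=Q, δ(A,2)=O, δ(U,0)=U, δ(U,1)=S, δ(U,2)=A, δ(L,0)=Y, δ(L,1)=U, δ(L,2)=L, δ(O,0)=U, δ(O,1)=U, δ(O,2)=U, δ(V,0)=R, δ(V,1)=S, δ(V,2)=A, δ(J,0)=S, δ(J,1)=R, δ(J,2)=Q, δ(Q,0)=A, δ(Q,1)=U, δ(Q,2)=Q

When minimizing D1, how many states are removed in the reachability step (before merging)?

4

BFS from J reaches {A, J, O, Q, R, S, U}; the 4 state(s) L, V, Y, Z are never visited.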